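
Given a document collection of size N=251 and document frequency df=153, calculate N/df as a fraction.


IDF ratio = N / df
= 251 / 153
= 251/153

251/153


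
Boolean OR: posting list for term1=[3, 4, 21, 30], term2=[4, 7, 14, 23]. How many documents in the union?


Boolean OR: find union of posting lists
term1 docs: [3, 4, 21, 30]
term2 docs: [4, 7, 14, 23]
Union: [3, 4, 7, 14, 21, 23, 30]
|union| = 7

7


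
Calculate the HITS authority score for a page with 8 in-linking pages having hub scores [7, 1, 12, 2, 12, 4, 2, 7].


Authority = sum of hub scores of in-linkers
In-link 1: hub score = 7
In-link 2: hub score = 1
In-link 3: hub score = 12
In-link 4: hub score = 2
In-link 5: hub score = 12
In-link 6: hub score = 4
In-link 7: hub score = 2
In-link 8: hub score = 7
Authority = 7 + 1 + 12 + 2 + 12 + 4 + 2 + 7 = 47

47


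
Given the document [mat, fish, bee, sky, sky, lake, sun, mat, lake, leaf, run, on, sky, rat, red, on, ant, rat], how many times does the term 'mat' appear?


Document has 18 words
Scanning for 'mat':
Found at positions: [0, 7]
Count = 2

2


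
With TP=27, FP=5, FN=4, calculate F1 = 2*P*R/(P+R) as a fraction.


F1 = 2 * P * R / (P + R)
P = TP/(TP+FP) = 27/32 = 27/32
R = TP/(TP+FN) = 27/31 = 27/31
2 * P * R = 2 * 27/32 * 27/31 = 729/496
P + R = 27/32 + 27/31 = 1701/992
F1 = 729/496 / 1701/992 = 6/7

6/7


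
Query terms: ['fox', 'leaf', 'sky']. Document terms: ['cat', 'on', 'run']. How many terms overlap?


Query terms: ['fox', 'leaf', 'sky']
Document terms: ['cat', 'on', 'run']
Common terms: []
Overlap count = 0

0


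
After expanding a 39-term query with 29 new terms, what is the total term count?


Original terms: 39
Expansion terms: 29
Total = 39 + 29 = 68

68


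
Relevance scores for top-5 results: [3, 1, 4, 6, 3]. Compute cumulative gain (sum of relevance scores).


Cumulative Gain = sum of relevance scores
Position 1: rel=3, running sum=3
Position 2: rel=1, running sum=4
Position 3: rel=4, running sum=8
Position 4: rel=6, running sum=14
Position 5: rel=3, running sum=17
CG = 17

17


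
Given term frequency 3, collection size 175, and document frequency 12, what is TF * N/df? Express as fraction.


TF * (N/df)
= 3 * (175/12)
= 3 * 175/12
= 175/4

175/4


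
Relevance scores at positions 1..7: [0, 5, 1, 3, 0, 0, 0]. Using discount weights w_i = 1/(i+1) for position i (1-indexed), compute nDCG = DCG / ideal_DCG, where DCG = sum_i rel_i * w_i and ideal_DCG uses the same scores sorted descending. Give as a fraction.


Position discount weights w_i = 1/(i+1) for i=1..7:
Weights = [1/2, 1/3, 1/4, 1/5, 1/6, 1/7, 1/8]
Actual relevance: [0, 5, 1, 3, 0, 0, 0]
DCG = 0/2 + 5/3 + 1/4 + 3/5 + 0/6 + 0/7 + 0/8 = 151/60
Ideal relevance (sorted desc): [5, 3, 1, 0, 0, 0, 0]
Ideal DCG = 5/2 + 3/3 + 1/4 + 0/5 + 0/6 + 0/7 + 0/8 = 15/4
nDCG = DCG / ideal_DCG = 151/60 / 15/4 = 151/225

151/225


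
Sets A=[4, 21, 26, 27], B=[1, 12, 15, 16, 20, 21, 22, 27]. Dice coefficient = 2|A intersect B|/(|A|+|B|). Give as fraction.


A intersect B = [21, 27]
|A intersect B| = 2
|A| = 4, |B| = 8
Dice = 2*2 / (4+8)
= 4 / 12 = 1/3

1/3


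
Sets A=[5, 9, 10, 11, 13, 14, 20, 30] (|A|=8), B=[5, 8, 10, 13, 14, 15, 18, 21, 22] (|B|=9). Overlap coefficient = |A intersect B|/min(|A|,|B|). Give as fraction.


A intersect B = [5, 10, 13, 14]
|A intersect B| = 4
min(|A|, |B|) = min(8, 9) = 8
Overlap = 4 / 8 = 1/2

1/2


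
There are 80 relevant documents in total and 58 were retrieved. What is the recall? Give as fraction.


Recall = retrieved_relevant / total_relevant
= 58 / 80
= 58 / (58 + 22)
= 29/40

29/40


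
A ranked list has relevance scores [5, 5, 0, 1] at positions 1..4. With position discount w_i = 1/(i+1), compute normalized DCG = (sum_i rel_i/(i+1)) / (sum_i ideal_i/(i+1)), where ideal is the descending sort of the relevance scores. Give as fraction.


Position discount weights w_i = 1/(i+1) for i=1..4:
Weights = [1/2, 1/3, 1/4, 1/5]
Actual relevance: [5, 5, 0, 1]
DCG = 5/2 + 5/3 + 0/4 + 1/5 = 131/30
Ideal relevance (sorted desc): [5, 5, 1, 0]
Ideal DCG = 5/2 + 5/3 + 1/4 + 0/5 = 53/12
nDCG = DCG / ideal_DCG = 131/30 / 53/12 = 262/265

262/265


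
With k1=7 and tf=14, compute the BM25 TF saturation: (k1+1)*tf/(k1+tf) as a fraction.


BM25 TF component = (k1+1)*tf / (k1+tf)
k1 = 7, tf = 14
Numerator = (7+1)*14 = 112
Denominator = 7 + 14 = 21
= 112/21 = 16/3

16/3


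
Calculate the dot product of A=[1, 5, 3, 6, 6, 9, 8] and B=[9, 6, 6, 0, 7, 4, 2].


Dot product = sum of element-wise products
A[0]*B[0] = 1*9 = 9
A[1]*B[1] = 5*6 = 30
A[2]*B[2] = 3*6 = 18
A[3]*B[3] = 6*0 = 0
A[4]*B[4] = 6*7 = 42
A[5]*B[5] = 9*4 = 36
A[6]*B[6] = 8*2 = 16
Sum = 9 + 30 + 18 + 0 + 42 + 36 + 16 = 151

151


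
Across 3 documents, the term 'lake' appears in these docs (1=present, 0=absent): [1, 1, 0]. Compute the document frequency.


Checking each document for 'lake':
Doc 1: present
Doc 2: present
Doc 3: absent
df = sum of presences = 1 + 1 + 0 = 2

2


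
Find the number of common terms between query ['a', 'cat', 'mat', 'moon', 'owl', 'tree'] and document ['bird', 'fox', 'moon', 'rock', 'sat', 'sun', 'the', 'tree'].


Query terms: ['a', 'cat', 'mat', 'moon', 'owl', 'tree']
Document terms: ['bird', 'fox', 'moon', 'rock', 'sat', 'sun', 'the', 'tree']
Common terms: ['moon', 'tree']
Overlap count = 2

2


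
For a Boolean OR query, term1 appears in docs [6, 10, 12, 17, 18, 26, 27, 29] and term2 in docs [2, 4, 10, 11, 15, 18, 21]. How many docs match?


Boolean OR: find union of posting lists
term1 docs: [6, 10, 12, 17, 18, 26, 27, 29]
term2 docs: [2, 4, 10, 11, 15, 18, 21]
Union: [2, 4, 6, 10, 11, 12, 15, 17, 18, 21, 26, 27, 29]
|union| = 13

13


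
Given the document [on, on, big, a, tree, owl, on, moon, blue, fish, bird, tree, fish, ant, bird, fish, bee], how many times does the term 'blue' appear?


Document has 17 words
Scanning for 'blue':
Found at positions: [8]
Count = 1

1


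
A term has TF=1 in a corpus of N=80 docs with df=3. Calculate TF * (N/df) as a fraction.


TF * (N/df)
= 1 * (80/3)
= 1 * 80/3
= 80/3

80/3


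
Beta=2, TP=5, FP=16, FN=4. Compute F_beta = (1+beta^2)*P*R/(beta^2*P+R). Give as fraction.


P = TP/(TP+FP) = 5/21 = 5/21
R = TP/(TP+FN) = 5/9 = 5/9
beta^2 = 2^2 = 4
(1 + beta^2) = 5
Numerator = (1+beta^2)*P*R = 125/189
Denominator = beta^2*P + R = 20/21 + 5/9 = 95/63
F_beta = 25/57

25/57


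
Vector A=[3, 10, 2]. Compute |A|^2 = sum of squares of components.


|A|^2 = sum of squared components
A[0]^2 = 3^2 = 9
A[1]^2 = 10^2 = 100
A[2]^2 = 2^2 = 4
Sum = 9 + 100 + 4 = 113

113


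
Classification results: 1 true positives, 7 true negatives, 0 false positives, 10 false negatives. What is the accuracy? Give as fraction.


Accuracy = (TP + TN) / (TP + TN + FP + FN)
TP + TN = 1 + 7 = 8
Total = 1 + 7 + 0 + 10 = 18
Accuracy = 8 / 18 = 4/9

4/9


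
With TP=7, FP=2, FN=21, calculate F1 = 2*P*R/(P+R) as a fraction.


F1 = 2 * P * R / (P + R)
P = TP/(TP+FP) = 7/9 = 7/9
R = TP/(TP+FN) = 7/28 = 1/4
2 * P * R = 2 * 7/9 * 1/4 = 7/18
P + R = 7/9 + 1/4 = 37/36
F1 = 7/18 / 37/36 = 14/37

14/37


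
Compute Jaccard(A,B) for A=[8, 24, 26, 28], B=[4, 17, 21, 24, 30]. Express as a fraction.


A intersect B = [24]
|A intersect B| = 1
A union B = [4, 8, 17, 21, 24, 26, 28, 30]
|A union B| = 8
Jaccard = 1/8 = 1/8

1/8


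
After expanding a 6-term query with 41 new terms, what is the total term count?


Original terms: 6
Expansion terms: 41
Total = 6 + 41 = 47

47


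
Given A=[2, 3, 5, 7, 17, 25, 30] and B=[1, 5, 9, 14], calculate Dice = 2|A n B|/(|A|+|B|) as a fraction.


A intersect B = [5]
|A intersect B| = 1
|A| = 7, |B| = 4
Dice = 2*1 / (7+4)
= 2 / 11 = 2/11

2/11


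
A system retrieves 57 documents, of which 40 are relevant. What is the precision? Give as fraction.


Precision = relevant_retrieved / total_retrieved
= 40 / 57
= 40 / (40 + 17)
= 40/57

40/57


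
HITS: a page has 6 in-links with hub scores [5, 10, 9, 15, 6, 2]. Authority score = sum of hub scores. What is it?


Authority = sum of hub scores of in-linkers
In-link 1: hub score = 5
In-link 2: hub score = 10
In-link 3: hub score = 9
In-link 4: hub score = 15
In-link 5: hub score = 6
In-link 6: hub score = 2
Authority = 5 + 10 + 9 + 15 + 6 + 2 = 47

47


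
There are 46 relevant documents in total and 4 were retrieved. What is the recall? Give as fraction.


Recall = retrieved_relevant / total_relevant
= 4 / 46
= 4 / (4 + 42)
= 2/23

2/23


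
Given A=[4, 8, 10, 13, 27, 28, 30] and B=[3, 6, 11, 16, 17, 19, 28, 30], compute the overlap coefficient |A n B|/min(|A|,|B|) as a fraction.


A intersect B = [28, 30]
|A intersect B| = 2
min(|A|, |B|) = min(7, 8) = 7
Overlap = 2 / 7 = 2/7

2/7


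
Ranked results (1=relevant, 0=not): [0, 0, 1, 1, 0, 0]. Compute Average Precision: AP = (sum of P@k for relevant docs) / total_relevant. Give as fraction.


Computing P@k for each relevant position:
Position 1: not relevant
Position 2: not relevant
Position 3: relevant, P@3 = 1/3 = 1/3
Position 4: relevant, P@4 = 2/4 = 1/2
Position 5: not relevant
Position 6: not relevant
Sum of P@k = 1/3 + 1/2 = 5/6
AP = 5/6 / 2 = 5/12

5/12


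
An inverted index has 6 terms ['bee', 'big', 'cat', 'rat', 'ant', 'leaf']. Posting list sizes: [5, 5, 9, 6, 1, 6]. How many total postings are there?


Summing posting list sizes:
'bee': 5 postings
'big': 5 postings
'cat': 9 postings
'rat': 6 postings
'ant': 1 postings
'leaf': 6 postings
Total = 5 + 5 + 9 + 6 + 1 + 6 = 32

32


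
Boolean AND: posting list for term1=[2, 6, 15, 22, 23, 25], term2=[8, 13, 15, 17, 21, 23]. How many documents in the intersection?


Boolean AND: find intersection of posting lists
term1 docs: [2, 6, 15, 22, 23, 25]
term2 docs: [8, 13, 15, 17, 21, 23]
Intersection: [15, 23]
|intersection| = 2

2


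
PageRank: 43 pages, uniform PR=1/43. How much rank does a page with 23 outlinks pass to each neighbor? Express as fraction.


Initial PR = 1/43 = 1/43
Outlinks = 23
Contribution per link = PR / outlinks
= 1/43 / 23
= 1/989

1/989


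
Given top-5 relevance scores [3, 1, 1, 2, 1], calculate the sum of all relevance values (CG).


Cumulative Gain = sum of relevance scores
Position 1: rel=3, running sum=3
Position 2: rel=1, running sum=4
Position 3: rel=1, running sum=5
Position 4: rel=2, running sum=7
Position 5: rel=1, running sum=8
CG = 8

8


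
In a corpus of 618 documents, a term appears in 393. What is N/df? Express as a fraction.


IDF ratio = N / df
= 618 / 393
= 206/131

206/131


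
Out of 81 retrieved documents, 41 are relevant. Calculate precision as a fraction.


Precision = relevant_retrieved / total_retrieved
= 41 / 81
= 41 / (41 + 40)
= 41/81

41/81


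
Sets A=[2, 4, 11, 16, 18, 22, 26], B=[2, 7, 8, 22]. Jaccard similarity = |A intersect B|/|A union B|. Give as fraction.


A intersect B = [2, 22]
|A intersect B| = 2
A union B = [2, 4, 7, 8, 11, 16, 18, 22, 26]
|A union B| = 9
Jaccard = 2/9 = 2/9

2/9


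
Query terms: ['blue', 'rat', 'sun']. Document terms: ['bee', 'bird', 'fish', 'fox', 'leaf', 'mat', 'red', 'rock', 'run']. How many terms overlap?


Query terms: ['blue', 'rat', 'sun']
Document terms: ['bee', 'bird', 'fish', 'fox', 'leaf', 'mat', 'red', 'rock', 'run']
Common terms: []
Overlap count = 0

0


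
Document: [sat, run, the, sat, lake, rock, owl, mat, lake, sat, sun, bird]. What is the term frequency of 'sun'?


Document has 12 words
Scanning for 'sun':
Found at positions: [10]
Count = 1

1


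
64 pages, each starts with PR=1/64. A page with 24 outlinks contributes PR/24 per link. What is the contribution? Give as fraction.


Initial PR = 1/64 = 1/64
Outlinks = 24
Contribution per link = PR / outlinks
= 1/64 / 24
= 1/1536

1/1536


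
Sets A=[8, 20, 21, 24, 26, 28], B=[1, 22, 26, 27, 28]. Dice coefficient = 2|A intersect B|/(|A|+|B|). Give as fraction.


A intersect B = [26, 28]
|A intersect B| = 2
|A| = 6, |B| = 5
Dice = 2*2 / (6+5)
= 4 / 11 = 4/11

4/11


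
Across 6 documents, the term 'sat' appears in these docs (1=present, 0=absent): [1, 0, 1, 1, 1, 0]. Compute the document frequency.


Checking each document for 'sat':
Doc 1: present
Doc 2: absent
Doc 3: present
Doc 4: present
Doc 5: present
Doc 6: absent
df = sum of presences = 1 + 0 + 1 + 1 + 1 + 0 = 4

4


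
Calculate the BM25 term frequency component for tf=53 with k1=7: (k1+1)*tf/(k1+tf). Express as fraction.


BM25 TF component = (k1+1)*tf / (k1+tf)
k1 = 7, tf = 53
Numerator = (7+1)*53 = 424
Denominator = 7 + 53 = 60
= 424/60 = 106/15

106/15


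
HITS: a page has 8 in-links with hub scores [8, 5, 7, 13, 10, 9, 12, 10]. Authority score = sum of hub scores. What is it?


Authority = sum of hub scores of in-linkers
In-link 1: hub score = 8
In-link 2: hub score = 5
In-link 3: hub score = 7
In-link 4: hub score = 13
In-link 5: hub score = 10
In-link 6: hub score = 9
In-link 7: hub score = 12
In-link 8: hub score = 10
Authority = 8 + 5 + 7 + 13 + 10 + 9 + 12 + 10 = 74

74


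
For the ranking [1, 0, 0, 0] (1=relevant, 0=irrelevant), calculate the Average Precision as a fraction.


Computing P@k for each relevant position:
Position 1: relevant, P@1 = 1/1 = 1
Position 2: not relevant
Position 3: not relevant
Position 4: not relevant
Sum of P@k = 1 = 1
AP = 1 / 1 = 1

1


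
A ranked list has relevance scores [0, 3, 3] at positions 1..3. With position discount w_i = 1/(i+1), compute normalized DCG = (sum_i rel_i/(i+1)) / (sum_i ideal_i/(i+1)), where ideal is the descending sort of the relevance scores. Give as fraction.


Position discount weights w_i = 1/(i+1) for i=1..3:
Weights = [1/2, 1/3, 1/4]
Actual relevance: [0, 3, 3]
DCG = 0/2 + 3/3 + 3/4 = 7/4
Ideal relevance (sorted desc): [3, 3, 0]
Ideal DCG = 3/2 + 3/3 + 0/4 = 5/2
nDCG = DCG / ideal_DCG = 7/4 / 5/2 = 7/10

7/10


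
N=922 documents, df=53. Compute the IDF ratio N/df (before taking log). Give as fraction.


IDF ratio = N / df
= 922 / 53
= 922/53

922/53


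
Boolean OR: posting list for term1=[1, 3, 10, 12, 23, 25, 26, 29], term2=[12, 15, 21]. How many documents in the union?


Boolean OR: find union of posting lists
term1 docs: [1, 3, 10, 12, 23, 25, 26, 29]
term2 docs: [12, 15, 21]
Union: [1, 3, 10, 12, 15, 21, 23, 25, 26, 29]
|union| = 10

10


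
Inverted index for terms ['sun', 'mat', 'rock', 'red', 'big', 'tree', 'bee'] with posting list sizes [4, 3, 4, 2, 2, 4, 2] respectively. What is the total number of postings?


Summing posting list sizes:
'sun': 4 postings
'mat': 3 postings
'rock': 4 postings
'red': 2 postings
'big': 2 postings
'tree': 4 postings
'bee': 2 postings
Total = 4 + 3 + 4 + 2 + 2 + 4 + 2 = 21

21


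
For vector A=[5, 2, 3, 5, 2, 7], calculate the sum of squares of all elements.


|A|^2 = sum of squared components
A[0]^2 = 5^2 = 25
A[1]^2 = 2^2 = 4
A[2]^2 = 3^2 = 9
A[3]^2 = 5^2 = 25
A[4]^2 = 2^2 = 4
A[5]^2 = 7^2 = 49
Sum = 25 + 4 + 9 + 25 + 4 + 49 = 116

116


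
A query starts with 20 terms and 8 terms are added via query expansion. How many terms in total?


Original terms: 20
Expansion terms: 8
Total = 20 + 8 = 28

28


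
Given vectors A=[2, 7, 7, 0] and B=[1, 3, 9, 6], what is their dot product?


Dot product = sum of element-wise products
A[0]*B[0] = 2*1 = 2
A[1]*B[1] = 7*3 = 21
A[2]*B[2] = 7*9 = 63
A[3]*B[3] = 0*6 = 0
Sum = 2 + 21 + 63 + 0 = 86

86


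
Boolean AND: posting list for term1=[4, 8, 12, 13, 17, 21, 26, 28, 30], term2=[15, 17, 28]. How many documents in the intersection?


Boolean AND: find intersection of posting lists
term1 docs: [4, 8, 12, 13, 17, 21, 26, 28, 30]
term2 docs: [15, 17, 28]
Intersection: [17, 28]
|intersection| = 2

2


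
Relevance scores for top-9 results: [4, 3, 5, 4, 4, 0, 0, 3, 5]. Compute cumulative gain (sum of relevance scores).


Cumulative Gain = sum of relevance scores
Position 1: rel=4, running sum=4
Position 2: rel=3, running sum=7
Position 3: rel=5, running sum=12
Position 4: rel=4, running sum=16
Position 5: rel=4, running sum=20
Position 6: rel=0, running sum=20
Position 7: rel=0, running sum=20
Position 8: rel=3, running sum=23
Position 9: rel=5, running sum=28
CG = 28

28


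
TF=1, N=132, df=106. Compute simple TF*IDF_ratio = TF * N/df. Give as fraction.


TF * (N/df)
= 1 * (132/106)
= 1 * 66/53
= 66/53

66/53


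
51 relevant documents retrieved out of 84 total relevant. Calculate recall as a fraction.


Recall = retrieved_relevant / total_relevant
= 51 / 84
= 51 / (51 + 33)
= 17/28

17/28


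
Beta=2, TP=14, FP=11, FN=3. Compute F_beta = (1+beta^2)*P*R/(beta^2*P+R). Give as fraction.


P = TP/(TP+FP) = 14/25 = 14/25
R = TP/(TP+FN) = 14/17 = 14/17
beta^2 = 2^2 = 4
(1 + beta^2) = 5
Numerator = (1+beta^2)*P*R = 196/85
Denominator = beta^2*P + R = 56/25 + 14/17 = 1302/425
F_beta = 70/93

70/93


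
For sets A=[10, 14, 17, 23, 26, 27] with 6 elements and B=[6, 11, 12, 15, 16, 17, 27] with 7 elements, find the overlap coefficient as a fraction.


A intersect B = [17, 27]
|A intersect B| = 2
min(|A|, |B|) = min(6, 7) = 6
Overlap = 2 / 6 = 1/3

1/3


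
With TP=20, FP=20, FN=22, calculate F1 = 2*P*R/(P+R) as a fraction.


F1 = 2 * P * R / (P + R)
P = TP/(TP+FP) = 20/40 = 1/2
R = TP/(TP+FN) = 20/42 = 10/21
2 * P * R = 2 * 1/2 * 10/21 = 10/21
P + R = 1/2 + 10/21 = 41/42
F1 = 10/21 / 41/42 = 20/41

20/41


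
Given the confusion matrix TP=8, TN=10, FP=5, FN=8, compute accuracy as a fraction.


Accuracy = (TP + TN) / (TP + TN + FP + FN)
TP + TN = 8 + 10 = 18
Total = 8 + 10 + 5 + 8 = 31
Accuracy = 18 / 31 = 18/31

18/31


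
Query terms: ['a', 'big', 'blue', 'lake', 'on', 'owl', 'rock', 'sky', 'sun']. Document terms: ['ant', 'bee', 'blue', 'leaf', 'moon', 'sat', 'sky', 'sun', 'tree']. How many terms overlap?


Query terms: ['a', 'big', 'blue', 'lake', 'on', 'owl', 'rock', 'sky', 'sun']
Document terms: ['ant', 'bee', 'blue', 'leaf', 'moon', 'sat', 'sky', 'sun', 'tree']
Common terms: ['blue', 'sky', 'sun']
Overlap count = 3

3


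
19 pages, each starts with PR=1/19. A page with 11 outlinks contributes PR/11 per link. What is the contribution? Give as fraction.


Initial PR = 1/19 = 1/19
Outlinks = 11
Contribution per link = PR / outlinks
= 1/19 / 11
= 1/209

1/209


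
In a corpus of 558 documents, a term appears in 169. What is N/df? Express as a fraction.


IDF ratio = N / df
= 558 / 169
= 558/169

558/169


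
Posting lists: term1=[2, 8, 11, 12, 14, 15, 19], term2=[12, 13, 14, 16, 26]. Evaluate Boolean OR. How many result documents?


Boolean OR: find union of posting lists
term1 docs: [2, 8, 11, 12, 14, 15, 19]
term2 docs: [12, 13, 14, 16, 26]
Union: [2, 8, 11, 12, 13, 14, 15, 16, 19, 26]
|union| = 10

10


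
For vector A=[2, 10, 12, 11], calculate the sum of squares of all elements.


|A|^2 = sum of squared components
A[0]^2 = 2^2 = 4
A[1]^2 = 10^2 = 100
A[2]^2 = 12^2 = 144
A[3]^2 = 11^2 = 121
Sum = 4 + 100 + 144 + 121 = 369

369


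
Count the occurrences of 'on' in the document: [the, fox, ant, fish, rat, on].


Document has 6 words
Scanning for 'on':
Found at positions: [5]
Count = 1

1


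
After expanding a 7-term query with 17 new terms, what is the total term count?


Original terms: 7
Expansion terms: 17
Total = 7 + 17 = 24

24


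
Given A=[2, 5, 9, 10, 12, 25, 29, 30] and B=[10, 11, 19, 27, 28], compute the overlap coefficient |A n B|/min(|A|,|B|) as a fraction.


A intersect B = [10]
|A intersect B| = 1
min(|A|, |B|) = min(8, 5) = 5
Overlap = 1 / 5 = 1/5

1/5


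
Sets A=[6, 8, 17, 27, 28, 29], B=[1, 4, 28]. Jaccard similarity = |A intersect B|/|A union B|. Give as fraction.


A intersect B = [28]
|A intersect B| = 1
A union B = [1, 4, 6, 8, 17, 27, 28, 29]
|A union B| = 8
Jaccard = 1/8 = 1/8

1/8


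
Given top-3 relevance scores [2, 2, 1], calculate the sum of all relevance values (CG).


Cumulative Gain = sum of relevance scores
Position 1: rel=2, running sum=2
Position 2: rel=2, running sum=4
Position 3: rel=1, running sum=5
CG = 5

5


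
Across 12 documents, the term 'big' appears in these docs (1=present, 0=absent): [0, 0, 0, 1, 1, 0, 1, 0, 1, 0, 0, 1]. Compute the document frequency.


Checking each document for 'big':
Doc 1: absent
Doc 2: absent
Doc 3: absent
Doc 4: present
Doc 5: present
Doc 6: absent
Doc 7: present
Doc 8: absent
Doc 9: present
Doc 10: absent
Doc 11: absent
Doc 12: present
df = sum of presences = 0 + 0 + 0 + 1 + 1 + 0 + 1 + 0 + 1 + 0 + 0 + 1 = 5

5


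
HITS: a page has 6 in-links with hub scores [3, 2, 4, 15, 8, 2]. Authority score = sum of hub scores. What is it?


Authority = sum of hub scores of in-linkers
In-link 1: hub score = 3
In-link 2: hub score = 2
In-link 3: hub score = 4
In-link 4: hub score = 15
In-link 5: hub score = 8
In-link 6: hub score = 2
Authority = 3 + 2 + 4 + 15 + 8 + 2 = 34

34


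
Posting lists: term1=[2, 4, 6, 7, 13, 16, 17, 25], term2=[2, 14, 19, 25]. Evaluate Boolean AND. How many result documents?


Boolean AND: find intersection of posting lists
term1 docs: [2, 4, 6, 7, 13, 16, 17, 25]
term2 docs: [2, 14, 19, 25]
Intersection: [2, 25]
|intersection| = 2

2


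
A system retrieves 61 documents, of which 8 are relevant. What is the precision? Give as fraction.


Precision = relevant_retrieved / total_retrieved
= 8 / 61
= 8 / (8 + 53)
= 8/61

8/61


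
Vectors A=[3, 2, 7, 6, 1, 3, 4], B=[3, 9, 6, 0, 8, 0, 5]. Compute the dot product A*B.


Dot product = sum of element-wise products
A[0]*B[0] = 3*3 = 9
A[1]*B[1] = 2*9 = 18
A[2]*B[2] = 7*6 = 42
A[3]*B[3] = 6*0 = 0
A[4]*B[4] = 1*8 = 8
A[5]*B[5] = 3*0 = 0
A[6]*B[6] = 4*5 = 20
Sum = 9 + 18 + 42 + 0 + 8 + 0 + 20 = 97

97


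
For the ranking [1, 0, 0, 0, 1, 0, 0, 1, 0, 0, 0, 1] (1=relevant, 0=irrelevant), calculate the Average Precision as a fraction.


Computing P@k for each relevant position:
Position 1: relevant, P@1 = 1/1 = 1
Position 2: not relevant
Position 3: not relevant
Position 4: not relevant
Position 5: relevant, P@5 = 2/5 = 2/5
Position 6: not relevant
Position 7: not relevant
Position 8: relevant, P@8 = 3/8 = 3/8
Position 9: not relevant
Position 10: not relevant
Position 11: not relevant
Position 12: relevant, P@12 = 4/12 = 1/3
Sum of P@k = 1 + 2/5 + 3/8 + 1/3 = 253/120
AP = 253/120 / 4 = 253/480

253/480


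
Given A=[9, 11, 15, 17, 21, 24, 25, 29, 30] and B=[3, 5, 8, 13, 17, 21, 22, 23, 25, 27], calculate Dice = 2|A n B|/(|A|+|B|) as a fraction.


A intersect B = [17, 21, 25]
|A intersect B| = 3
|A| = 9, |B| = 10
Dice = 2*3 / (9+10)
= 6 / 19 = 6/19

6/19


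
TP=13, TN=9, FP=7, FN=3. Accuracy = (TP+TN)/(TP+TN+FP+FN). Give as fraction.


Accuracy = (TP + TN) / (TP + TN + FP + FN)
TP + TN = 13 + 9 = 22
Total = 13 + 9 + 7 + 3 = 32
Accuracy = 22 / 32 = 11/16

11/16


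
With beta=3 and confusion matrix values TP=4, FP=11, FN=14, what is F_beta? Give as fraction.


P = TP/(TP+FP) = 4/15 = 4/15
R = TP/(TP+FN) = 4/18 = 2/9
beta^2 = 3^2 = 9
(1 + beta^2) = 10
Numerator = (1+beta^2)*P*R = 16/27
Denominator = beta^2*P + R = 12/5 + 2/9 = 118/45
F_beta = 40/177

40/177


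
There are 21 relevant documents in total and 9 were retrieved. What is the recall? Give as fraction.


Recall = retrieved_relevant / total_relevant
= 9 / 21
= 9 / (9 + 12)
= 3/7

3/7


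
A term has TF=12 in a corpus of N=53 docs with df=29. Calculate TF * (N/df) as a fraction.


TF * (N/df)
= 12 * (53/29)
= 12 * 53/29
= 636/29

636/29


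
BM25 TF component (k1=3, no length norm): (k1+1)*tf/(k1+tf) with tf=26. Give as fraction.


BM25 TF component = (k1+1)*tf / (k1+tf)
k1 = 3, tf = 26
Numerator = (3+1)*26 = 104
Denominator = 3 + 26 = 29
= 104/29 = 104/29

104/29


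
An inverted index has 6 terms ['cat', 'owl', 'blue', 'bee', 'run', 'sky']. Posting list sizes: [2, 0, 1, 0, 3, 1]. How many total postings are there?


Summing posting list sizes:
'cat': 2 postings
'owl': 0 postings
'blue': 1 postings
'bee': 0 postings
'run': 3 postings
'sky': 1 postings
Total = 2 + 0 + 1 + 0 + 3 + 1 = 7

7


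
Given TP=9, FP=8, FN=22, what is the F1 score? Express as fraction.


F1 = 2 * P * R / (P + R)
P = TP/(TP+FP) = 9/17 = 9/17
R = TP/(TP+FN) = 9/31 = 9/31
2 * P * R = 2 * 9/17 * 9/31 = 162/527
P + R = 9/17 + 9/31 = 432/527
F1 = 162/527 / 432/527 = 3/8

3/8


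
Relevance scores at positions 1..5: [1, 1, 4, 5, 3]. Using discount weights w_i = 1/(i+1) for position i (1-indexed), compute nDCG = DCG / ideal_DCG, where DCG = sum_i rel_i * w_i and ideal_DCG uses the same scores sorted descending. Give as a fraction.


Position discount weights w_i = 1/(i+1) for i=1..5:
Weights = [1/2, 1/3, 1/4, 1/5, 1/6]
Actual relevance: [1, 1, 4, 5, 3]
DCG = 1/2 + 1/3 + 4/4 + 5/5 + 3/6 = 10/3
Ideal relevance (sorted desc): [5, 4, 3, 1, 1]
Ideal DCG = 5/2 + 4/3 + 3/4 + 1/5 + 1/6 = 99/20
nDCG = DCG / ideal_DCG = 10/3 / 99/20 = 200/297

200/297


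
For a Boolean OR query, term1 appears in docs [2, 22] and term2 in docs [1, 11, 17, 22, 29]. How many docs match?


Boolean OR: find union of posting lists
term1 docs: [2, 22]
term2 docs: [1, 11, 17, 22, 29]
Union: [1, 2, 11, 17, 22, 29]
|union| = 6

6


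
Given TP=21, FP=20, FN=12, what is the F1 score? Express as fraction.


F1 = 2 * P * R / (P + R)
P = TP/(TP+FP) = 21/41 = 21/41
R = TP/(TP+FN) = 21/33 = 7/11
2 * P * R = 2 * 21/41 * 7/11 = 294/451
P + R = 21/41 + 7/11 = 518/451
F1 = 294/451 / 518/451 = 21/37

21/37


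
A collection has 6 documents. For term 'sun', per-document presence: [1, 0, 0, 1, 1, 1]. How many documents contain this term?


Checking each document for 'sun':
Doc 1: present
Doc 2: absent
Doc 3: absent
Doc 4: present
Doc 5: present
Doc 6: present
df = sum of presences = 1 + 0 + 0 + 1 + 1 + 1 = 4

4


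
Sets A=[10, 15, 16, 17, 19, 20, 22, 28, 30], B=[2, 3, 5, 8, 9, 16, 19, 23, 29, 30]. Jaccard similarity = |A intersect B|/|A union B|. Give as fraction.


A intersect B = [16, 19, 30]
|A intersect B| = 3
A union B = [2, 3, 5, 8, 9, 10, 15, 16, 17, 19, 20, 22, 23, 28, 29, 30]
|A union B| = 16
Jaccard = 3/16 = 3/16

3/16


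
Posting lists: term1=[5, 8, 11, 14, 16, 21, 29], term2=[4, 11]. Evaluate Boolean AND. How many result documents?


Boolean AND: find intersection of posting lists
term1 docs: [5, 8, 11, 14, 16, 21, 29]
term2 docs: [4, 11]
Intersection: [11]
|intersection| = 1

1


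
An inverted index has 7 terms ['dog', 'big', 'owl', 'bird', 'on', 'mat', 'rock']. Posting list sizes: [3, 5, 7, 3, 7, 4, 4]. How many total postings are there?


Summing posting list sizes:
'dog': 3 postings
'big': 5 postings
'owl': 7 postings
'bird': 3 postings
'on': 7 postings
'mat': 4 postings
'rock': 4 postings
Total = 3 + 5 + 7 + 3 + 7 + 4 + 4 = 33

33


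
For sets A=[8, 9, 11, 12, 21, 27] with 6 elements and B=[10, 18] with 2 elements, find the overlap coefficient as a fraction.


A intersect B = []
|A intersect B| = 0
min(|A|, |B|) = min(6, 2) = 2
Overlap = 0 / 2 = 0

0


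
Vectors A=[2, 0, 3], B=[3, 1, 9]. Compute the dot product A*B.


Dot product = sum of element-wise products
A[0]*B[0] = 2*3 = 6
A[1]*B[1] = 0*1 = 0
A[2]*B[2] = 3*9 = 27
Sum = 6 + 0 + 27 = 33

33


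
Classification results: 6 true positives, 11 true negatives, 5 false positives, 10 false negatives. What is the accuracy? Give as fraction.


Accuracy = (TP + TN) / (TP + TN + FP + FN)
TP + TN = 6 + 11 = 17
Total = 6 + 11 + 5 + 10 = 32
Accuracy = 17 / 32 = 17/32

17/32


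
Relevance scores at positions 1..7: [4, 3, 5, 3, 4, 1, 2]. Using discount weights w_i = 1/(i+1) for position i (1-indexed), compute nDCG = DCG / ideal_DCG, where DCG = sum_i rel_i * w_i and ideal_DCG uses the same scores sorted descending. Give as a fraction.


Position discount weights w_i = 1/(i+1) for i=1..7:
Weights = [1/2, 1/3, 1/4, 1/5, 1/6, 1/7, 1/8]
Actual relevance: [4, 3, 5, 3, 4, 1, 2]
DCG = 4/2 + 3/3 + 5/4 + 3/5 + 4/6 + 1/7 + 2/8 = 1241/210
Ideal relevance (sorted desc): [5, 4, 4, 3, 3, 2, 1]
Ideal DCG = 5/2 + 4/3 + 4/4 + 3/5 + 3/6 + 2/7 + 1/8 = 5329/840
nDCG = DCG / ideal_DCG = 1241/210 / 5329/840 = 68/73

68/73


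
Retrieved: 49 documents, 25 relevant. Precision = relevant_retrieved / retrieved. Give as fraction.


Precision = relevant_retrieved / total_retrieved
= 25 / 49
= 25 / (25 + 24)
= 25/49

25/49


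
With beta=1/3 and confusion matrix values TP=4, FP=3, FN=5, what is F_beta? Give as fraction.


P = TP/(TP+FP) = 4/7 = 4/7
R = TP/(TP+FN) = 4/9 = 4/9
beta^2 = 1/3^2 = 1/9
(1 + beta^2) = 10/9
Numerator = (1+beta^2)*P*R = 160/567
Denominator = beta^2*P + R = 4/63 + 4/9 = 32/63
F_beta = 5/9

5/9


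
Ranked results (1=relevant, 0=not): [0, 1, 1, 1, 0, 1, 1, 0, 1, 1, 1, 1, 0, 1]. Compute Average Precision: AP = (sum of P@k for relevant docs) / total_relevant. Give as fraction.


Computing P@k for each relevant position:
Position 1: not relevant
Position 2: relevant, P@2 = 1/2 = 1/2
Position 3: relevant, P@3 = 2/3 = 2/3
Position 4: relevant, P@4 = 3/4 = 3/4
Position 5: not relevant
Position 6: relevant, P@6 = 4/6 = 2/3
Position 7: relevant, P@7 = 5/7 = 5/7
Position 8: not relevant
Position 9: relevant, P@9 = 6/9 = 2/3
Position 10: relevant, P@10 = 7/10 = 7/10
Position 11: relevant, P@11 = 8/11 = 8/11
Position 12: relevant, P@12 = 9/12 = 3/4
Position 13: not relevant
Position 14: relevant, P@14 = 10/14 = 5/7
Sum of P@k = 1/2 + 2/3 + 3/4 + 2/3 + 5/7 + 2/3 + 7/10 + 8/11 + 3/4 + 5/7 = 5279/770
AP = 5279/770 / 10 = 5279/7700

5279/7700


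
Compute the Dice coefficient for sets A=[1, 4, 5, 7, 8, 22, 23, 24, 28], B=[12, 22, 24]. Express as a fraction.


A intersect B = [22, 24]
|A intersect B| = 2
|A| = 9, |B| = 3
Dice = 2*2 / (9+3)
= 4 / 12 = 1/3

1/3


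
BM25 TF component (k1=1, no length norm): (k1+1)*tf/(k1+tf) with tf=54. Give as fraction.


BM25 TF component = (k1+1)*tf / (k1+tf)
k1 = 1, tf = 54
Numerator = (1+1)*54 = 108
Denominator = 1 + 54 = 55
= 108/55 = 108/55

108/55


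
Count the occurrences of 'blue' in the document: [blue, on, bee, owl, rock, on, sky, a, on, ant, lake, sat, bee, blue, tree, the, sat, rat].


Document has 18 words
Scanning for 'blue':
Found at positions: [0, 13]
Count = 2

2


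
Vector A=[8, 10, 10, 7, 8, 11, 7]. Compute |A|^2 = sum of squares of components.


|A|^2 = sum of squared components
A[0]^2 = 8^2 = 64
A[1]^2 = 10^2 = 100
A[2]^2 = 10^2 = 100
A[3]^2 = 7^2 = 49
A[4]^2 = 8^2 = 64
A[5]^2 = 11^2 = 121
A[6]^2 = 7^2 = 49
Sum = 64 + 100 + 100 + 49 + 64 + 121 + 49 = 547

547


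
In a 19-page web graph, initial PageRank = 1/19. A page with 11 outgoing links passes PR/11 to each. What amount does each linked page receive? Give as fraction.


Initial PR = 1/19 = 1/19
Outlinks = 11
Contribution per link = PR / outlinks
= 1/19 / 11
= 1/209

1/209


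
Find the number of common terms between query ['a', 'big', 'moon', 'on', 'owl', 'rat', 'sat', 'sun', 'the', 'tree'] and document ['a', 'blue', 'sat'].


Query terms: ['a', 'big', 'moon', 'on', 'owl', 'rat', 'sat', 'sun', 'the', 'tree']
Document terms: ['a', 'blue', 'sat']
Common terms: ['a', 'sat']
Overlap count = 2

2


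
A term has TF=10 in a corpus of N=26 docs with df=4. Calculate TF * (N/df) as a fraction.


TF * (N/df)
= 10 * (26/4)
= 10 * 13/2
= 65

65


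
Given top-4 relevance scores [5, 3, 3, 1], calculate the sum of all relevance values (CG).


Cumulative Gain = sum of relevance scores
Position 1: rel=5, running sum=5
Position 2: rel=3, running sum=8
Position 3: rel=3, running sum=11
Position 4: rel=1, running sum=12
CG = 12

12


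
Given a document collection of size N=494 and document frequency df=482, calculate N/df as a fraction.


IDF ratio = N / df
= 494 / 482
= 247/241

247/241


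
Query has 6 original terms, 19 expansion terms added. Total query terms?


Original terms: 6
Expansion terms: 19
Total = 6 + 19 = 25

25


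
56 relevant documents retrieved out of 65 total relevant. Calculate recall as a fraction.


Recall = retrieved_relevant / total_relevant
= 56 / 65
= 56 / (56 + 9)
= 56/65

56/65


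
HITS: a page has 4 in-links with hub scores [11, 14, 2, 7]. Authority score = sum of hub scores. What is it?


Authority = sum of hub scores of in-linkers
In-link 1: hub score = 11
In-link 2: hub score = 14
In-link 3: hub score = 2
In-link 4: hub score = 7
Authority = 11 + 14 + 2 + 7 = 34

34


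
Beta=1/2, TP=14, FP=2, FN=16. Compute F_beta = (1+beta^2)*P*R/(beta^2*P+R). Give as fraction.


P = TP/(TP+FP) = 14/16 = 7/8
R = TP/(TP+FN) = 14/30 = 7/15
beta^2 = 1/2^2 = 1/4
(1 + beta^2) = 5/4
Numerator = (1+beta^2)*P*R = 49/96
Denominator = beta^2*P + R = 7/32 + 7/15 = 329/480
F_beta = 35/47

35/47


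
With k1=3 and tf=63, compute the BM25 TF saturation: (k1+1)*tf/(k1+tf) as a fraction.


BM25 TF component = (k1+1)*tf / (k1+tf)
k1 = 3, tf = 63
Numerator = (3+1)*63 = 252
Denominator = 3 + 63 = 66
= 252/66 = 42/11

42/11


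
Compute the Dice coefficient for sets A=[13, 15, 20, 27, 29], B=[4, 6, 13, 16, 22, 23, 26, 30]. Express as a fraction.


A intersect B = [13]
|A intersect B| = 1
|A| = 5, |B| = 8
Dice = 2*1 / (5+8)
= 2 / 13 = 2/13

2/13


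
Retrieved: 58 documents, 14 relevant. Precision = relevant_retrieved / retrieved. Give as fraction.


Precision = relevant_retrieved / total_retrieved
= 14 / 58
= 14 / (14 + 44)
= 7/29

7/29


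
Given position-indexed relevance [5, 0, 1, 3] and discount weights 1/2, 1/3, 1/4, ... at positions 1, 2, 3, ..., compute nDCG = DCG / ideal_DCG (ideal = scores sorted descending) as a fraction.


Position discount weights w_i = 1/(i+1) for i=1..4:
Weights = [1/2, 1/3, 1/4, 1/5]
Actual relevance: [5, 0, 1, 3]
DCG = 5/2 + 0/3 + 1/4 + 3/5 = 67/20
Ideal relevance (sorted desc): [5, 3, 1, 0]
Ideal DCG = 5/2 + 3/3 + 1/4 + 0/5 = 15/4
nDCG = DCG / ideal_DCG = 67/20 / 15/4 = 67/75

67/75


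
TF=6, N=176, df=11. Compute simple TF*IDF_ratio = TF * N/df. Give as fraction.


TF * (N/df)
= 6 * (176/11)
= 6 * 16
= 96

96


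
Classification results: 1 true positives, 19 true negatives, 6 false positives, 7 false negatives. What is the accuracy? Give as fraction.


Accuracy = (TP + TN) / (TP + TN + FP + FN)
TP + TN = 1 + 19 = 20
Total = 1 + 19 + 6 + 7 = 33
Accuracy = 20 / 33 = 20/33

20/33


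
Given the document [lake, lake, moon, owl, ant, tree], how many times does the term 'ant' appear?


Document has 6 words
Scanning for 'ant':
Found at positions: [4]
Count = 1

1


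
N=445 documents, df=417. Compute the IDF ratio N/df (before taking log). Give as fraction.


IDF ratio = N / df
= 445 / 417
= 445/417

445/417


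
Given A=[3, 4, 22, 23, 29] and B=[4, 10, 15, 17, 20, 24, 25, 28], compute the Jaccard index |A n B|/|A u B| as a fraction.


A intersect B = [4]
|A intersect B| = 1
A union B = [3, 4, 10, 15, 17, 20, 22, 23, 24, 25, 28, 29]
|A union B| = 12
Jaccard = 1/12 = 1/12

1/12


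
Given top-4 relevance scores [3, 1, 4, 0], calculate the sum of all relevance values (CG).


Cumulative Gain = sum of relevance scores
Position 1: rel=3, running sum=3
Position 2: rel=1, running sum=4
Position 3: rel=4, running sum=8
Position 4: rel=0, running sum=8
CG = 8

8


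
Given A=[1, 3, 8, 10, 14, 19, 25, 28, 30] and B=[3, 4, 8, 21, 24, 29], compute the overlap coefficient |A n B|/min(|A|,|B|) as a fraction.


A intersect B = [3, 8]
|A intersect B| = 2
min(|A|, |B|) = min(9, 6) = 6
Overlap = 2 / 6 = 1/3

1/3


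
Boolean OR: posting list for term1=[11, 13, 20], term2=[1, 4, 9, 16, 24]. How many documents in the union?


Boolean OR: find union of posting lists
term1 docs: [11, 13, 20]
term2 docs: [1, 4, 9, 16, 24]
Union: [1, 4, 9, 11, 13, 16, 20, 24]
|union| = 8

8


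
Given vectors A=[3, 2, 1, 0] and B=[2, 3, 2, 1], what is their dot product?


Dot product = sum of element-wise products
A[0]*B[0] = 3*2 = 6
A[1]*B[1] = 2*3 = 6
A[2]*B[2] = 1*2 = 2
A[3]*B[3] = 0*1 = 0
Sum = 6 + 6 + 2 + 0 = 14

14


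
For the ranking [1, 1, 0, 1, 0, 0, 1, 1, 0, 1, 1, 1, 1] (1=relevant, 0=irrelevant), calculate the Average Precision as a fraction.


Computing P@k for each relevant position:
Position 1: relevant, P@1 = 1/1 = 1
Position 2: relevant, P@2 = 2/2 = 1
Position 3: not relevant
Position 4: relevant, P@4 = 3/4 = 3/4
Position 5: not relevant
Position 6: not relevant
Position 7: relevant, P@7 = 4/7 = 4/7
Position 8: relevant, P@8 = 5/8 = 5/8
Position 9: not relevant
Position 10: relevant, P@10 = 6/10 = 3/5
Position 11: relevant, P@11 = 7/11 = 7/11
Position 12: relevant, P@12 = 8/12 = 2/3
Position 13: relevant, P@13 = 9/13 = 9/13
Sum of P@k = 1 + 1 + 3/4 + 4/7 + 5/8 + 3/5 + 7/11 + 2/3 + 9/13 = 785797/120120
AP = 785797/120120 / 9 = 785797/1081080

785797/1081080


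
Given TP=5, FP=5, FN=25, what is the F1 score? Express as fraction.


F1 = 2 * P * R / (P + R)
P = TP/(TP+FP) = 5/10 = 1/2
R = TP/(TP+FN) = 5/30 = 1/6
2 * P * R = 2 * 1/2 * 1/6 = 1/6
P + R = 1/2 + 1/6 = 2/3
F1 = 1/6 / 2/3 = 1/4

1/4


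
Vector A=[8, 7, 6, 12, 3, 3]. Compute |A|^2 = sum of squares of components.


|A|^2 = sum of squared components
A[0]^2 = 8^2 = 64
A[1]^2 = 7^2 = 49
A[2]^2 = 6^2 = 36
A[3]^2 = 12^2 = 144
A[4]^2 = 3^2 = 9
A[5]^2 = 3^2 = 9
Sum = 64 + 49 + 36 + 144 + 9 + 9 = 311

311


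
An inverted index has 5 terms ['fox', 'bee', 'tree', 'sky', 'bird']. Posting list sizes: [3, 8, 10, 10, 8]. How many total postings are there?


Summing posting list sizes:
'fox': 3 postings
'bee': 8 postings
'tree': 10 postings
'sky': 10 postings
'bird': 8 postings
Total = 3 + 8 + 10 + 10 + 8 = 39

39


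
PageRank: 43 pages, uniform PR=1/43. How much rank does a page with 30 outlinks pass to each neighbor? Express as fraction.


Initial PR = 1/43 = 1/43
Outlinks = 30
Contribution per link = PR / outlinks
= 1/43 / 30
= 1/1290

1/1290


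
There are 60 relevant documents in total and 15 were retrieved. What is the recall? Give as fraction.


Recall = retrieved_relevant / total_relevant
= 15 / 60
= 15 / (15 + 45)
= 1/4

1/4


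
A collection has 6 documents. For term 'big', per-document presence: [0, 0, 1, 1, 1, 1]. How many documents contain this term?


Checking each document for 'big':
Doc 1: absent
Doc 2: absent
Doc 3: present
Doc 4: present
Doc 5: present
Doc 6: present
df = sum of presences = 0 + 0 + 1 + 1 + 1 + 1 = 4

4


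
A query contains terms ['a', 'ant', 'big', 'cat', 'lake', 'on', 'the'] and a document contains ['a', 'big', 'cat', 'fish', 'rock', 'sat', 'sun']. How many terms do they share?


Query terms: ['a', 'ant', 'big', 'cat', 'lake', 'on', 'the']
Document terms: ['a', 'big', 'cat', 'fish', 'rock', 'sat', 'sun']
Common terms: ['a', 'big', 'cat']
Overlap count = 3

3


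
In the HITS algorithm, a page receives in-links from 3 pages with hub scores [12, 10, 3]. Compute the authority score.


Authority = sum of hub scores of in-linkers
In-link 1: hub score = 12
In-link 2: hub score = 10
In-link 3: hub score = 3
Authority = 12 + 10 + 3 = 25

25


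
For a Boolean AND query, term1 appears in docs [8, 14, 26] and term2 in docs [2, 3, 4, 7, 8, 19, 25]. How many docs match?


Boolean AND: find intersection of posting lists
term1 docs: [8, 14, 26]
term2 docs: [2, 3, 4, 7, 8, 19, 25]
Intersection: [8]
|intersection| = 1

1


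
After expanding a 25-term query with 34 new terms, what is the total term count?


Original terms: 25
Expansion terms: 34
Total = 25 + 34 = 59

59


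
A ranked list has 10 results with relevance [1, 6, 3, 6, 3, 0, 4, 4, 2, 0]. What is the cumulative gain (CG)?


Cumulative Gain = sum of relevance scores
Position 1: rel=1, running sum=1
Position 2: rel=6, running sum=7
Position 3: rel=3, running sum=10
Position 4: rel=6, running sum=16
Position 5: rel=3, running sum=19
Position 6: rel=0, running sum=19
Position 7: rel=4, running sum=23
Position 8: rel=4, running sum=27
Position 9: rel=2, running sum=29
Position 10: rel=0, running sum=29
CG = 29

29


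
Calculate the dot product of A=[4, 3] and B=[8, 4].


Dot product = sum of element-wise products
A[0]*B[0] = 4*8 = 32
A[1]*B[1] = 3*4 = 12
Sum = 32 + 12 = 44

44
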